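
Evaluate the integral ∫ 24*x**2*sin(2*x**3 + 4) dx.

Let u = 2*x**3 + 4, so du = (6*x**2) dx.
Rewriting, the integral becomes 4·∫ sin(u) du = 4·-cos(u).
Substituting back, u = 2*x**3 + 4.

-4*cos(2*x**3 + 4) + C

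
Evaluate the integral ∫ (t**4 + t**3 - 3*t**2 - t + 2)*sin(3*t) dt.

-t**4*cos(3*t)/3 + 4*t**3*sin(3*t)/9 - t**3*cos(3*t)/3 + t**2*sin(3*t)/3 + 13*t**2*cos(3*t)/9 - 26*t*sin(3*t)/27 + 5*t*cos(3*t)/9 - 5*sin(3*t)/27 - 80*cos(3*t)/81 + C

Use integration by parts with u = t**4 + t**3 - 3*t**2 - t + 2, dv = sin(3*t) dt, so v = -cos(3*t)/3.
Apply parts 4 times (tabular method): alternate signs, differentiate u down to 0, integrate dv up.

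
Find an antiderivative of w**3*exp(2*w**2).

Let u = w², du = 2w dw; rewrite as (1/2)∫ u^1·exp(2u) du.
Now integrate by parts 1 time.

(2*w**2 - 1)*exp(2*w**2)/8 + C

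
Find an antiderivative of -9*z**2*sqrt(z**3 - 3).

-2*(z**3 - 3)**(3/2) + C

Let u = z**3 - 3, so du = (3*z**2) dz.
Rewriting, the integral becomes -3·∫ √u du = -3·(2/3)u^(3/2).
Substituting back, u = z**3 - 3.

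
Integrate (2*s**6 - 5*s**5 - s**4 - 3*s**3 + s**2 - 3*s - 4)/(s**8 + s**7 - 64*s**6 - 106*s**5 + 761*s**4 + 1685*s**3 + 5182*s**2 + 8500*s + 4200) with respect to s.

Factor the denominator: (s - 7)*(s - 5)*(s + 1)**2*(s + 5)*(s + 6)*(s**2 + 4).
Partial-fraction decomposition: (11947*s - 1542)/(768500*(s**2 + 4)) - 65797/(71500*(s + 6)) + 1609/(1920*(s + 5)) - 1793/(192000*(s + 1)) + 3/(1600*(s + 1)**2) - 4877/(76560*(s - 5)) + 147857/(1058304*(s - 7)).
Integrate each term; A/(s−a) gives A·log|s−a|; the (Bs+D)/(s²+p²) term gives a log and an atan.

147857*log(s - 7)/1058304 - 4877*log(s - 5)/76560 - 1793*log(s + 1)/192000 + 1609*log(s + 5)/1920 - 65797*log(s + 6)/71500 + 11947*log(s**2 + 4)/1537000 - 771*atan(s/2)/768500 - 3/(1600*s + 1600) + C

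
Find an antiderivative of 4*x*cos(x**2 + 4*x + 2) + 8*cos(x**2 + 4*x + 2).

2*sin(x**2 + 4*x + 2) + C

Let u = x**2 + 4*x + 2, so du = (2*x + 4) dx.
Rewriting, the integral becomes 2·∫ cos(u) du = 2·sin(u).
Substituting back, u = x**2 + 4*x + 2.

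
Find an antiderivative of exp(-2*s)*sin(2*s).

Let I denote the integral. Integrate by parts with u = sin(2*s), dv = exp(-2*s) ds, so v = -exp(-2*s)/2: I = -exp(-2*s)*sin(2*s)/2 + ∫ exp(-2*s)*cos(2*s) ds.
Apply parts again with u = cos(2*s), dv = exp(-2*s) ds: ∫ exp(-2*s)*cos(2*s) ds = -exp(-2*s)*cos(2*s)/2 − I. Substituting back brings back I: I = -exp(-2*s)*sin(2*s)/2 - exp(-2*s)*cos(2*s)/2 − I.
Solving for I: (1 + 1)·I equals the remaining terms, so I = (1/2)·(-exp(-2*s)*sin(2*s)/2 - exp(-2*s)*cos(2*s)/2).

-exp(-2*s)*sin(2*s)/4 - exp(-2*s)*cos(2*s)/4 + C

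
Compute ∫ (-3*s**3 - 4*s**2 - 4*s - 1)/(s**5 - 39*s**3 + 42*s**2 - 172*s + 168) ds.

Factor the denominator: (s - 6)*(s - 1)*(s + 7)*(s**2 + 4).
Partial-fraction decomposition: (1041*s - 874)/(10600*(s**2 + 4)) + 215/(1378*(s + 7)) + 3/(50*(s - 1)) - 817/(2600*(s - 6)).
Integrate each term; A/(s−a) gives A·log|s−a|; the (Bs+D)/(s²+p²) term gives a log and an atan.

-817*log(s - 6)/2600 + 3*log(s - 1)/50 + 215*log(s + 7)/1378 + 1041*log(s**2 + 4)/21200 - 437*atan(s/2)/10600 + C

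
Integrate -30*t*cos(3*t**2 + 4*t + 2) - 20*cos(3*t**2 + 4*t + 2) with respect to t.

Let u = 3*t**2 + 4*t + 2, so du = (6*t + 4) dt.
Rewriting, the integral becomes -5·∫ cos(u) du = -5·sin(u).
Substituting back, u = 3*t**2 + 4*t + 2.

-5*sin(3*t**2 + 4*t + 2) + C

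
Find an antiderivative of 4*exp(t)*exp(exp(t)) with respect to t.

4*exp(exp(t)) + C

Let u = exp(t), so du = (exp(t)) dt.
Rewriting, the integral becomes 4·∫ e^u du = 4·e^u.
Substituting back, u = exp(t).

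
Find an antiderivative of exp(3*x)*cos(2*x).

Let I denote the integral. Integrate by parts with u = cos(2*x), dv = exp(3*x) dx, so v = exp(3*x)/3: I = exp(3*x)*cos(2*x)/3 + (2/3)·∫ exp(3*x)*sin(2*x) dx.
Apply parts again with u = sin(2*x), dv = exp(3*x) dx: ∫ exp(3*x)*sin(2*x) dx = exp(3*x)*sin(2*x)/3 − (2/3)·I. Substituting back brings back I: I = 2*exp(3*x)*sin(2*x)/9 + exp(3*x)*cos(2*x)/3 − (4/9)·I.
Solving for I: (1 + 4/9)·I equals the remaining terms, so I = (9/13)·(2*exp(3*x)*sin(2*x)/9 + exp(3*x)*cos(2*x)/3).

2*exp(3*x)*sin(2*x)/13 + 3*exp(3*x)*cos(2*x)/13 + C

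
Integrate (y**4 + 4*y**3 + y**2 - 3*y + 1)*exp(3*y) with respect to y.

Use integration by parts with u = y**4 + 4*y**3 + y**2 - 3*y + 1, dv = exp(3*y) dy, so v = exp(3*y)/3.
Apply parts 4 times (tabular method): alternate signs, differentiate u down to 0, integrate dv up.

(27*y**4 + 72*y**3 - 45*y**2 - 51*y + 44)*exp(3*y)/81 + C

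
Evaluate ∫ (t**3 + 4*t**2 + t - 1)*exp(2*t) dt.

(4*t**3 + 10*t**2 - 6*t - 1)*exp(2*t)/8 + C

Use integration by parts with u = t**3 + 4*t**2 + t - 1, dv = exp(2*t) dt, so v = exp(2*t)/2.
Apply parts 3 times (tabular method): alternate signs, differentiate u down to 0, integrate dv up.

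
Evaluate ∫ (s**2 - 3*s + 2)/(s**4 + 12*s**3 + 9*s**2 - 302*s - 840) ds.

Factor the denominator: (s - 5)*(s + 4)*(s + 6)*(s + 7).
Partial-fraction decomposition: -2/(s + 7) + 28/(11*(s + 6)) - 5/(9*(s + 4)) + 1/(99*(s - 5)).
Integrate each term: A/(s−a) contributes A·log|s−a|.

log(s - 5)/99 - 5*log(s + 4)/9 + 28*log(s + 6)/11 - 2*log(s + 7) + C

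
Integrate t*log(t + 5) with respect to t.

Use integration by parts with u = log(t + 5), dv = t dt.
Then du = 1/(t + 5) dt and v = t**2/2.

t**2*log(t + 5)/2 - t**2/4 + 5*t/2 - 25*log(t + 5)/2 + C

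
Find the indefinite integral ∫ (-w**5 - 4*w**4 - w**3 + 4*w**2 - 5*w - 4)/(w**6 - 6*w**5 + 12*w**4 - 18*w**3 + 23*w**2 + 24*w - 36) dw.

-7589*log(w - 3)/5408 - 11*log(w - 1)/40 - 3*log(w + 1)/160 + 589*log(w**2 + 4)/1690 + 6*atan(w/2)/845 + 577/(104*w - 312) + C

Factor the denominator: (w - 3)**2*(w - 1)*(w + 1)*(w**2 + 4).
Partial-fraction decomposition: (589*w + 12)/(845*(w**2 + 4)) - 3/(160*(w + 1)) - 11/(40*(w - 1)) - 7589/(5408*(w - 3)) - 577/(104*(w - 3)**2).
Integrate each term; A/(w−a) gives A·log|w−a|; the (Bw+D)/(w²+p²) term gives a log and an atan.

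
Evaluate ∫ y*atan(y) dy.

Use integration by parts with u = arctan(y), dv = y dy.
Then du = 1/(y**2 + 1) dy.

y**2*atan(y)/2 - y/2 + atan(y)/2 + C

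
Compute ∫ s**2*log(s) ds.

s**3*log(s)/3 - s**3/9 + C

Use integration by parts with u = log(s), dv = s**2 ds.
Then du = 1/s ds and v = s**3/3.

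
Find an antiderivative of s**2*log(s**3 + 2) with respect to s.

s**3*log(s**3 + 2)/3 - s**3/3 + 2*log(s**3 + 2)/3 + C

Let u = s**3 + 2, so du = (3*s**2) ds.
The integral becomes (1/3)·∫ log(u) du; integrate by parts with u′=log(u), dv′=du.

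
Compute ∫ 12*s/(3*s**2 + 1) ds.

2*log(3*s**2 + 1) + C

Let u = 3*s**2 + 1, so du = (6*s) ds.
Rewriting, the integral becomes 2·∫ 1/u du = 2·log(u).
Substituting back, u = 3*s**2 + 1.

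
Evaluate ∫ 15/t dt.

Let u = 2*t**3, so du = (6*t**2) dt.
Rewriting, the integral becomes 5·∫ 1/u du = 5·log(u).
Substituting back, u = 2*t**3.

15*log(t) + 5*log(2) + C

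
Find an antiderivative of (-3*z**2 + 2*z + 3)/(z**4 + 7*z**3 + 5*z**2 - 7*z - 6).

Factor the denominator: (z - 1)*(z + 1)**2*(z + 6).
Partial-fraction decomposition: 117/(175*(z + 6)) - 37/(50*(z + 1)) + 1/(5*(z + 1)**2) + 1/(14*(z - 1)).
Integrate each term; A/(z−a) gives A·log|z−a|; A/(z−a)² gives −A/(z−a).

log(z - 1)/14 - 37*log(z + 1)/50 + 117*log(z + 6)/175 - 1/(5*z + 5) + C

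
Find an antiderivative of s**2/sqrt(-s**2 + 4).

-s*sqrt(-s**2 + 4)/2 + 2*asin(s/2) + C

Substitute s = 2·sin(θ), so ds = 2·cos(θ) dθ and the radical becomes sqrt(-s**2 + 4) = 2·cos(θ) by the Pythagorean identity.
Integrate the resulting trig expression in θ, then back-substitute θ = asin(s/2), sin(θ) = s/2, cos(θ) = sqrt(-s**2 + 4)/2 (absorbing any constant into C).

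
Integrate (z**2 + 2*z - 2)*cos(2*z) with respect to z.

Use integration by parts with u = z**2 + 2*z - 2, dv = cos(2*z) dz, so v = sin(2*z)/2.
Apply parts 2 times (tabular method): alternate signs, differentiate u down to 0, integrate dv up.

z**2*sin(2*z)/2 + z*sin(2*z) + z*cos(2*z)/2 - 5*sin(2*z)/4 + cos(2*z)/2 + C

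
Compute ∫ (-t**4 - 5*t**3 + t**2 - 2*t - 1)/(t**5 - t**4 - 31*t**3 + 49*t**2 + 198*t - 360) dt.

Factor the denominator: (t - 4)*(t - 3)*(t - 2)*(t + 3)*(t + 5).
Partial-fraction decomposition: 17/(504*(t + 5)) - 17/(105*(t + 3)) - 57/(70*(t - 2)) + 107/(24*(t - 3)) - 569/(126*(t - 4)).
Integrate each term: A/(t−a) contributes A·log|t−a|.

-569*log(t - 4)/126 + 107*log(t - 3)/24 - 57*log(t - 2)/70 - 17*log(t + 3)/105 + 17*log(t + 5)/504 + C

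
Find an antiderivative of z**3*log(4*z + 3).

z**4*log(4*z + 3)/4 - z**4/16 + z**3/16 - 9*z**2/128 + 27*z/256 - 81*log(4*z + 3)/1024 + C

Use integration by parts with u = log(4*z + 3), dv = z**3 dz.
Then du = 4/(4*z + 3) dz and v = z**4/4.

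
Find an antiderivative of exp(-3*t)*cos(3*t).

exp(-3*t)*sin(3*t)/6 - exp(-3*t)*cos(3*t)/6 + C

Let I denote the integral. Integrate by parts with u = cos(3*t), dv = exp(-3*t) dt, so v = -exp(-3*t)/3: I = -exp(-3*t)*cos(3*t)/3 − ∫ exp(-3*t)*sin(3*t) dt.
Apply parts again with u = sin(3*t), dv = exp(-3*t) dt: ∫ exp(-3*t)*sin(3*t) dt = -exp(-3*t)*sin(3*t)/3 + I. Substituting back brings back I: I = exp(-3*t)*sin(3*t)/3 - exp(-3*t)*cos(3*t)/3 − I.
Solving for I: (1 + 1)·I equals the remaining terms, so I = (1/2)·(exp(-3*t)*sin(3*t)/3 - exp(-3*t)*cos(3*t)/3).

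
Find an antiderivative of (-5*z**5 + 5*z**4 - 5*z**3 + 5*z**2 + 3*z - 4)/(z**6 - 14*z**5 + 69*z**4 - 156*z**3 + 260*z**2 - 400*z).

Factor the denominator: z*(z - 5)**2*(z - 4)*(z**2 + 4).
Partial-fraction decomposition: (4093*z - 908)/(16820*(z**2 + 4)) - 509/(10*(z - 4)) + 959721/(21025*(z - 5)) - 12989/(145*(z - 5)**2) + 1/(100*z).
Integrate each term; A/(z−a) gives A·log|z−a|; the (Bz+D)/(z²+p²) term gives a log and an atan.

log(z)/100 + 959721*log(z - 5)/21025 - 509*log(z - 4)/10 + 4093*log(z**2 + 4)/33640 - 227*atan(z/2)/8410 + 12989/(145*z - 725) + C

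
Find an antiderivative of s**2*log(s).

s**3*log(s)/3 - s**3/9 + C

Use integration by parts with u = log(s), dv = s**2 ds.
Then du = 1/s ds and v = s**3/3.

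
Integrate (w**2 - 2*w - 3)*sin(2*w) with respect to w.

Use integration by parts with u = w**2 - 2*w - 3, dv = sin(2*w) dw, so v = -cos(2*w)/2.
Apply parts 2 times (tabular method): alternate signs, differentiate u down to 0, integrate dv up.

-w**2*cos(2*w)/2 + w*sin(2*w)/2 + w*cos(2*w) - sin(2*w)/2 + 7*cos(2*w)/4 + C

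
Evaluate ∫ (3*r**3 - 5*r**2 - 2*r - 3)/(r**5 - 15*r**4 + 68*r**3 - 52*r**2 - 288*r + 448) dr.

767*log(r - 7)/405 - 205*log(r - 4)/108 + 3*log(r - 2)/80 - 43*log(r + 2)/1296 + 101/(36*r - 144) + C

Factor the denominator: (r - 7)*(r - 4)**2*(r - 2)*(r + 2).
Partial-fraction decomposition: -43/(1296*(r + 2)) + 3/(80*(r - 2)) - 205/(108*(r - 4)) - 101/(36*(r - 4)**2) + 767/(405*(r - 7)).
Integrate each term; A/(r−a) gives A·log|r−a|; A/(r−a)² gives −A/(r−a).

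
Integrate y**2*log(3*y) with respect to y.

y**3*(log(y) + log(3))/3 - y**3/9 + C

Use integration by parts with u = log(3*y), dv = y**2 dy.
Then du = 1/y dy and v = y**3/3.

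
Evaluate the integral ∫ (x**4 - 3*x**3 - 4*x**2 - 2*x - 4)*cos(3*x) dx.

x**4*sin(3*x)/3 - x**3*sin(3*x) + 4*x**3*cos(3*x)/9 - 16*x**2*sin(3*x)/9 - x**2*cos(3*x) - 32*x*cos(3*x)/27 - 76*sin(3*x)/81 + C

Use integration by parts with u = x**4 - 3*x**3 - 4*x**2 - 2*x - 4, dv = cos(3*x) dx, so v = sin(3*x)/3.
Apply parts 4 times (tabular method): alternate signs, differentiate u down to 0, integrate dv up.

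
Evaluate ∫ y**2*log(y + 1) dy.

Use integration by parts with u = log(y + 1), dv = y**2 dy.
Then du = 1/(y + 1) dy and v = y**3/3.

y**3*log(y + 1)/3 - y**3/9 + y**2/6 - y/3 + log(y + 1)/3 + C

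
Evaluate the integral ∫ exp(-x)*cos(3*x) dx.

Let I denote the integral. Integrate by parts with u = cos(3*x), dv = exp(-x) dx, so v = -exp(-x): I = -exp(-x)*cos(3*x) − 3·∫ exp(-x)*sin(3*x) dx.
Apply parts again with u = sin(3*x), dv = exp(-x) dx: ∫ exp(-x)*sin(3*x) dx = -exp(-x)*sin(3*x) + 3·I. Substituting back brings back I: I = 3*exp(-x)*sin(3*x) - exp(-x)*cos(3*x) − 9·I.
Solving for I: (1 + 9)·I equals the remaining terms, so I = (1/10)·(3*exp(-x)*sin(3*x) - exp(-x)*cos(3*x)).

3*exp(-x)*sin(3*x)/10 - exp(-x)*cos(3*x)/10 + C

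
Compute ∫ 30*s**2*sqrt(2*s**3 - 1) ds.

10*(2*s**3 - 1)**(3/2)/3 + C

Let u = 2*s**3 - 1, so du = (6*s**2) ds.
Rewriting, the integral becomes 5·∫ √u du = 5·(2/3)u^(3/2).
Substituting back, u = 2*s**3 - 1.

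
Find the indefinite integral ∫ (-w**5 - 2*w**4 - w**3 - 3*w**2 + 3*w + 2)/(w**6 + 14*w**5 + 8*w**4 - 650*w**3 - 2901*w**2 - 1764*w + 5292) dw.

Factor the denominator: (w - 7)*(w - 1)*(w + 3)*(w + 6)**2*(w + 7).
Partial-fraction decomposition: -6091/(224*(w + 7)) + 1959805/(74529*(w + 6)) - 5276/(273*(w + 6)**2) + 37/(720*(w + 3)) + 1/(4704*(w - 1)) - 5519/(35490*(w - 7)).
Integrate each term; A/(w−a) gives A·log|w−a|; A/(w−a)² gives −A/(w−a).

-5519*log(w - 7)/35490 + log(w - 1)/4704 + 37*log(w + 3)/720 + 1959805*log(w + 6)/74529 - 6091*log(w + 7)/224 + 5276/(273*w + 1638) + C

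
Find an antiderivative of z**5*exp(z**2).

Let u = z², du = 2z dz; rewrite as (1/2)∫ u^2·exp(1u) du.
Now integrate by parts 2 times.

(z**4 - 2*z**2 + 2)*exp(z**2)/2 + C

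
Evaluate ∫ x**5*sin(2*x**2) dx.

Let u = x², du = 2x dx; rewrite as (1/2)∫ u^2·sin(2u) du.
Now integrate by parts 2 times.

-x**4*cos(2*x**2)/4 + x**2*sin(2*x**2)/4 + cos(2*x**2)/8 + C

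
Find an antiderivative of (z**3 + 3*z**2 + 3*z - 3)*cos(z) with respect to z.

z**3*sin(z) + 3*z**2*sin(z) + 3*z**2*cos(z) - 3*z*sin(z) + 6*z*cos(z) - 9*sin(z) - 3*cos(z) + C

Use integration by parts with u = z**3 + 3*z**2 + 3*z - 3, dv = cos(z) dz, so v = sin(z).
Apply parts 3 times (tabular method): alternate signs, differentiate u down to 0, integrate dv up.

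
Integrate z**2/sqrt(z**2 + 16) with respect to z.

Substitute z = 4·tan(θ), so dz = 4·sec(θ)^2 dθ and the radical becomes sqrt(z**2 + 16) = 4·sec(θ) by the Pythagorean identity.
Integrate the resulting trig expression in θ, then back-substitute tan(θ) = z/4, sec(θ) = sqrt(z**2 + 16)/4 (absorbing any constant into C).

z*sqrt(z**2 + 16)/2 - 8*log(z + sqrt(z**2 + 16)) + C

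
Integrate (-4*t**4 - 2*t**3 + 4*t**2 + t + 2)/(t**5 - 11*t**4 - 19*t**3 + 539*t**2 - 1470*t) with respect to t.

Factor the denominator: t*(t - 7)*(t - 6)*(t - 5)*(t + 7).
Partial-fraction decomposition: -2909/(5096*(t + 7)) - 881/(40*(t - 5)) + 2732/(39*(t - 6)) - 10085/(196*(t - 7)) - 1/(735*t).
Integrate each term: A/(t−a) contributes A·log|t−a|.

-log(t)/735 - 10085*log(t - 7)/196 + 2732*log(t - 6)/39 - 881*log(t - 5)/40 - 2909*log(t + 7)/5096 + C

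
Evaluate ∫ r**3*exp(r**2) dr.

Let u = r², du = 2r dr; rewrite as (1/2)∫ u^1·exp(1u) du.
Now integrate by parts 1 time.

(r**2 - 1)*exp(r**2)/2 + C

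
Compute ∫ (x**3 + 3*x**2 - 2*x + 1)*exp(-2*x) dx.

(-4*x**3 - 18*x**2 - 10*x - 9)*exp(-2*x)/8 + C

Use integration by parts with u = x**3 + 3*x**2 - 2*x + 1, dv = exp(-2*x) dx, so v = -exp(-2*x)/2.
Apply parts 3 times (tabular method): alternate signs, differentiate u down to 0, integrate dv up.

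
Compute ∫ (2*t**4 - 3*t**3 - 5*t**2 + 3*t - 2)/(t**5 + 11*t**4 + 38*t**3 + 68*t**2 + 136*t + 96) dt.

Factor the denominator: (t + 1)*(t + 4)*(t + 6)*(t**2 + 4).
Partial-fraction decomposition: -(9*t - 4)/(20*(t**2 + 4)) + 38/(5*(t + 6)) - 61/(12*(t + 4)) - 1/(15*(t + 1)).
Integrate each term; A/(t−a) gives A·log|t−a|; the (Bt+D)/(t²+p²) term gives a log and an atan.

-log(t + 1)/15 - 61*log(t + 4)/12 + 38*log(t + 6)/5 - 9*log(t**2 + 4)/40 + atan(t/2)/10 + C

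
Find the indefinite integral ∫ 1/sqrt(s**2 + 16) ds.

log(s + sqrt(s**2 + 16)) + C

Substitute s = 4·tan(θ), so ds = 4·sec(θ)^2 dθ and the radical becomes sqrt(s**2 + 16) = 4·sec(θ) by the Pythagorean identity.
Integrate the resulting trig expression in θ, then back-substitute tan(θ) = s/4, sec(θ) = sqrt(s**2 + 16)/4 (absorbing any constant into C).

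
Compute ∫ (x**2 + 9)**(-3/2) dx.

Substitute x = 3·tan(θ), so dx = 3·sec(θ)^2 dθ and the radical becomes sqrt(x**2 + 9) = 3·sec(θ) by the Pythagorean identity.
Integrate the resulting trig expression in θ, then back-substitute tan(θ) = x/3, sec(θ) = sqrt(x**2 + 9)/3 (absorbing any constant into C).

x/(9*sqrt(x**2 + 9)) + C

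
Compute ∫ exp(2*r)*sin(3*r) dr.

2*exp(2*r)*sin(3*r)/13 - 3*exp(2*r)*cos(3*r)/13 + C

Let I denote the integral. Integrate by parts with u = sin(3*r), dv = exp(2*r) dr, so v = exp(2*r)/2: I = exp(2*r)*sin(3*r)/2 − (3/2)·∫ exp(2*r)*cos(3*r) dr.
Apply parts again with u = cos(3*r), dv = exp(2*r) dr: ∫ exp(2*r)*cos(3*r) dr = exp(2*r)*cos(3*r)/2 + (3/2)·I. Substituting back brings back I: I = exp(2*r)*sin(3*r)/2 - 3*exp(2*r)*cos(3*r)/4 − (9/4)·I.
Solving for I: (1 + 9/4)·I equals the remaining terms, so I = (4/13)·(exp(2*r)*sin(3*r)/2 - 3*exp(2*r)*cos(3*r)/4).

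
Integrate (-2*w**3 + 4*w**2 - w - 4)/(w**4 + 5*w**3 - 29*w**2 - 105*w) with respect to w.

4*log(w)/105 - 53*log(w - 5)/160 + 89*log(w + 3)/96 - 295*log(w + 7)/112 + C

Factor the denominator: w*(w - 5)*(w + 3)*(w + 7).
Partial-fraction decomposition: -295/(112*(w + 7)) + 89/(96*(w + 3)) - 53/(160*(w - 5)) + 4/(105*w).
Integrate each term: A/(w−a) contributes A·log|w−a|.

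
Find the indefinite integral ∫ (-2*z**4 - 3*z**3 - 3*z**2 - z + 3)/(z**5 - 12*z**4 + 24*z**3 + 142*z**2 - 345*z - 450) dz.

Factor the denominator: (z - 6)*(z - 5)**2*(z + 1)*(z + 3).
Partial-fraction decomposition: -17/(192*(z + 3)) - 1/(252*(z + 1)) + 29539/(576*(z - 5)) + 851/(24*(z - 5)**2) - 1117/(21*(z - 6)).
Integrate each term; A/(z−a) gives A·log|z−a|; A/(z−a)² gives −A/(z−a).

-1117*log(z - 6)/21 + 29539*log(z - 5)/576 - log(z + 1)/252 - 17*log(z + 3)/192 - 851/(24*z - 120) + C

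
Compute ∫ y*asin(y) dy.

Use integration by parts with u = arcsin(y), dv = y dy.
Then du = 1/sqrt(-y**2 + 1) dy.

y**2*asin(y)/2 + y*sqrt(-y**2 + 1)/4 - asin(y)/4 + C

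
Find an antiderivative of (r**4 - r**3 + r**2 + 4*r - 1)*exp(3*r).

(27*r**4 - 63*r**3 + 90*r**2 + 48*r - 43)*exp(3*r)/81 + C

Use integration by parts with u = r**4 - r**3 + r**2 + 4*r - 1, dv = exp(3*r) dr, so v = exp(3*r)/3.
Apply parts 4 times (tabular method): alternate signs, differentiate u down to 0, integrate dv up.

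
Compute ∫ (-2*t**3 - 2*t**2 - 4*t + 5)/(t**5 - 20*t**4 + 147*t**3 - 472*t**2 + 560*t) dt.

Factor the denominator: t*(t - 7)*(t - 5)*(t - 4)**2.
Partial-fraction decomposition: -1205/(48*(t - 4)) - 57/(4*(t - 4)**2) + 63/(2*(t - 5)) - 269/(42*(t - 7)) + 1/(112*t).
Integrate each term; A/(t−a) gives A·log|t−a|; A/(t−a)² gives −A/(t−a).

log(t)/112 - 269*log(t - 7)/42 + 63*log(t - 5)/2 - 1205*log(t - 4)/48 + 57/(4*t - 16) + C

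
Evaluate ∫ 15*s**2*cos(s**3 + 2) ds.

Let u = s**3 + 2, so du = (3*s**2) ds.
Rewriting, the integral becomes 5·∫ cos(u) du = 5·sin(u).
Substituting back, u = s**3 + 2.

5*sin(s**3 + 2) + C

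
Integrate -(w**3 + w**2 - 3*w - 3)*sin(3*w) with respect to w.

Use integration by parts with u = w**3 + w**2 - 3*w - 3, dv = -sin(3*w) dw, so v = cos(3*w)/3.
Apply parts 3 times (tabular method): alternate signs, differentiate u down to 0, integrate dv up.

w**3*cos(3*w)/3 - w**2*sin(3*w)/3 + w**2*cos(3*w)/3 - 2*w*sin(3*w)/9 - 11*w*cos(3*w)/9 + 11*sin(3*w)/27 - 29*cos(3*w)/27 + C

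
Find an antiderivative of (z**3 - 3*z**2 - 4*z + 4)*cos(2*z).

Use integration by parts with u = z**3 - 3*z**2 - 4*z + 4, dv = cos(2*z) dz, so v = sin(2*z)/2.
Apply parts 3 times (tabular method): alternate signs, differentiate u down to 0, integrate dv up.

z**3*sin(2*z)/2 - 3*z**2*sin(2*z)/2 + 3*z**2*cos(2*z)/4 - 11*z*sin(2*z)/4 - 3*z*cos(2*z)/2 + 11*sin(2*z)/4 - 11*cos(2*z)/8 + C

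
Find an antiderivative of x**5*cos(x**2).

x**4*sin(x**2)/2 + x**2*cos(x**2) - sin(x**2) + C

Let u = x², du = 2x dx; rewrite as (1/2)∫ u^2·cos(1u) du.
Now integrate by parts 2 times.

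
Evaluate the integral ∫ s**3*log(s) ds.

Use integration by parts with u = log(s), dv = s**3 ds.
Then du = 1/s ds and v = s**4/4.

s**4*log(s)/4 - s**4/16 + C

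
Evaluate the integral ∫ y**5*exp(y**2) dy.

(y**4 - 2*y**2 + 2)*exp(y**2)/2 + C

Let u = y², du = 2y dy; rewrite as (1/2)∫ u^2·exp(1u) du.
Now integrate by parts 2 times.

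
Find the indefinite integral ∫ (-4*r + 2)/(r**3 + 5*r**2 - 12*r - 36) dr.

Factor the denominator: (r - 3)*(r + 2)*(r + 6).
Partial-fraction decomposition: 13/(18*(r + 6)) - 1/(2*(r + 2)) - 2/(9*(r - 3)).
Integrate each term: A/(r−a) contributes A·log|r−a|.

-2*log(r - 3)/9 - log(r + 2)/2 + 13*log(r + 6)/18 + C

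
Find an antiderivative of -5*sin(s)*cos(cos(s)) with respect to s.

Let u = cos(s), so du = (-sin(s)) ds.
Rewriting, the integral becomes 5·∫ cos(u) du = 5·sin(u).
Substituting back, u = cos(s).

5*sin(cos(s)) + C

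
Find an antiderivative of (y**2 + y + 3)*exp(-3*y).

Use integration by parts with u = y**2 + y + 3, dv = exp(-3*y) dy, so v = -exp(-3*y)/3.
Apply parts 2 times (tabular method): alternate signs, differentiate u down to 0, integrate dv up.

(-9*y**2 - 15*y - 32)*exp(-3*y)/27 + C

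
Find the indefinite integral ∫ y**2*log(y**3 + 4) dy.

y**3*log(y**3 + 4)/3 - y**3/3 + 4*log(y**3 + 4)/3 + C

Let u = y**3 + 4, so du = (3*y**2) dy.
The integral becomes (1/3)·∫ log(u) du; integrate by parts with u′=log(u), dv′=du.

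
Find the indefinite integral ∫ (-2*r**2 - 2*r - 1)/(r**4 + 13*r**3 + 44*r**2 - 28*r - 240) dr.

Factor the denominator: (r - 2)*(r + 4)*(r + 5)*(r + 6).
Partial-fraction decomposition: 61/(16*(r + 6)) - 41/(7*(r + 5)) + 25/(12*(r + 4)) - 13/(336*(r - 2)).
Integrate each term: A/(r−a) contributes A·log|r−a|.

-13*log(r - 2)/336 + 25*log(r + 4)/12 - 41*log(r + 5)/7 + 61*log(r + 6)/16 + C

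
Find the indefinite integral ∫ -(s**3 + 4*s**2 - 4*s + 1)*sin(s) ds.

Use integration by parts with u = s**3 + 4*s**2 - 4*s + 1, dv = -sin(s) ds, so v = cos(s).
Apply parts 3 times (tabular method): alternate signs, differentiate u down to 0, integrate dv up.

s**3*cos(s) - 3*s**2*sin(s) + 4*s**2*cos(s) - 8*s*sin(s) - 10*s*cos(s) + 10*sin(s) - 7*cos(s) + C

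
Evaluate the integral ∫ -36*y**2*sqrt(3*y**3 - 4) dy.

-8*(3*y**3 - 4)**(3/2)/3 + C

Let u = 3*y**3 - 4, so du = (9*y**2) dy.
Rewriting, the integral becomes -4·∫ √u du = -4·(2/3)u^(3/2).
Substituting back, u = 3*y**3 - 4.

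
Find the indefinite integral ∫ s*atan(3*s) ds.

Use integration by parts with u = arctan(3*s), dv = s ds.
Then du = 3/(9*s**2 + 1) ds.

s**2*atan(3*s)/2 - s/6 + atan(3*s)/18 + C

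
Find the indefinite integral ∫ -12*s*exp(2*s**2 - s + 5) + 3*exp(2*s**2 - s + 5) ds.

-3*exp(2*s**2 - s + 5) + C

Let u = 2*s**2 - s + 5, so du = (4*s - 1) ds.
Rewriting, the integral becomes -3·∫ e^u du = -3·e^u.
Substituting back, u = 2*s**2 - s + 5.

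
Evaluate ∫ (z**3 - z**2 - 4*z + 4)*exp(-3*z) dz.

(-3*z**3 + 12*z - 8)*exp(-3*z)/9 + C

Use integration by parts with u = z**3 - z**2 - 4*z + 4, dv = exp(-3*z) dz, so v = -exp(-3*z)/3.
Apply parts 3 times (tabular method): alternate signs, differentiate u down to 0, integrate dv up.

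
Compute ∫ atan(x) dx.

Use integration by parts with u = arctan(x), dv = dx.
Then du = 1/(x**2 + 1) dx.

x*atan(x) - log(x**2 + 1)/2 + C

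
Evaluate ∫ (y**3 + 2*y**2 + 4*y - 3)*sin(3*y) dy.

Use integration by parts with u = y**3 + 2*y**2 + 4*y - 3, dv = sin(3*y) dy, so v = -cos(3*y)/3.
Apply parts 3 times (tabular method): alternate signs, differentiate u down to 0, integrate dv up.

-y**3*cos(3*y)/3 + y**2*sin(3*y)/3 - 2*y**2*cos(3*y)/3 + 4*y*sin(3*y)/9 - 10*y*cos(3*y)/9 + 10*sin(3*y)/27 + 31*cos(3*y)/27 + C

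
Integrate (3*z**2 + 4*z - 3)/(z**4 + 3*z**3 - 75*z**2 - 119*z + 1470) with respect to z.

129*log(z - 6)/169 - 23*log(z - 5)/36 - 757*log(z + 7)/6084 - 29/(39*z + 273) + C

Factor the denominator: (z - 6)*(z - 5)*(z + 7)**2.
Partial-fraction decomposition: -757/(6084*(z + 7)) + 29/(39*(z + 7)**2) - 23/(36*(z - 5)) + 129/(169*(z - 6)).
Integrate each term; A/(z−a) gives A·log|z−a|; A/(z−a)² gives −A/(z−a).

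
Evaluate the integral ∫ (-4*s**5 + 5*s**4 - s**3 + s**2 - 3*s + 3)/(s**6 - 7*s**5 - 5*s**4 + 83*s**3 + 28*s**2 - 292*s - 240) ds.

Factor the denominator: (s - 5)*(s - 4)*(s - 3)*(s + 1)*(s + 2)**2.
Partial-fraction decomposition: -32197/(44100*(s + 2)) + 229/(210*(s + 2)**2) - 17/(120*(s + 1)) - 591/(200*(s - 3)) + 2873/(180*(s - 4)) - 9487/(588*(s - 5)).
Integrate each term; A/(s−a) gives A·log|s−a|; A/(s−a)² gives −A/(s−a).

-9487*log(s - 5)/588 + 2873*log(s - 4)/180 - 591*log(s - 3)/200 - 17*log(s + 1)/120 - 32197*log(s + 2)/44100 - 229/(210*s + 420) + C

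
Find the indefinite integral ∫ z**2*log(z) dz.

Use integration by parts with u = log(z), dv = z**2 dz.
Then du = 1/z dz and v = z**3/3.

z**3*log(z)/3 - z**3/9 + C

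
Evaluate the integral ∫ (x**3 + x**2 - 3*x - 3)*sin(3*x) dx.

Use integration by parts with u = x**3 + x**2 - 3*x - 3, dv = sin(3*x) dx, so v = -cos(3*x)/3.
Apply parts 3 times (tabular method): alternate signs, differentiate u down to 0, integrate dv up.

-x**3*cos(3*x)/3 + x**2*sin(3*x)/3 - x**2*cos(3*x)/3 + 2*x*sin(3*x)/9 + 11*x*cos(3*x)/9 - 11*sin(3*x)/27 + 29*cos(3*x)/27 + C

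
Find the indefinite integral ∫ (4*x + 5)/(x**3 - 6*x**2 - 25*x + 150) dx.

Factor the denominator: (x - 6)*(x - 5)*(x + 5).
Partial-fraction decomposition: -3/(22*(x + 5)) - 5/(2*(x - 5)) + 29/(11*(x - 6)).
Integrate each term: A/(x−a) contributes A·log|x−a|.

29*log(x - 6)/11 - 5*log(x - 5)/2 - 3*log(x + 5)/22 + C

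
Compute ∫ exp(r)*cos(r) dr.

exp(r)*sin(r)/2 + exp(r)*cos(r)/2 + C

Let I denote the integral. Integrate by parts with u = cos(r), dv = exp(r) dr, so v = exp(r): I = exp(r)*cos(r) + ∫ exp(r)*sin(r) dr.
Apply parts again with u = sin(r), dv = exp(r) dr: ∫ exp(r)*sin(r) dr = exp(r)*sin(r) − I. Substituting back brings back I: I = exp(r)*sin(r) + exp(r)*cos(r) − I.
Solving for I: (1 + 1)·I equals the remaining terms, so I = (1/2)·(exp(r)*sin(r) + exp(r)*cos(r)).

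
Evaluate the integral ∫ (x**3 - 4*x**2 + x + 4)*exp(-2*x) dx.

Use integration by parts with u = x**3 - 4*x**2 + x + 4, dv = exp(-2*x) dx, so v = -exp(-2*x)/2.
Apply parts 3 times (tabular method): alternate signs, differentiate u down to 0, integrate dv up.

(-4*x**3 + 10*x**2 + 6*x - 13)*exp(-2*x)/8 + C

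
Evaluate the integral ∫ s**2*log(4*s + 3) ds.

Use integration by parts with u = log(4*s + 3), dv = s**2 ds.
Then du = 4/(4*s + 3) ds and v = s**3/3.

s**3*log(4*s + 3)/3 - s**3/9 + s**2/8 - 3*s/16 + 9*log(4*s + 3)/64 + C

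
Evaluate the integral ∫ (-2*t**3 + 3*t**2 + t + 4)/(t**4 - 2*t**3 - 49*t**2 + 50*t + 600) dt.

Factor the denominator: (t - 6)*(t - 5)*(t + 4)*(t + 5).
Partial-fraction decomposition: -162/(55*(t + 5)) + 88/(45*(t + 4)) + 83/(45*(t - 5)) - 157/(55*(t - 6)).
Integrate each term: A/(t−a) contributes A·log|t−a|.

-157*log(t - 6)/55 + 83*log(t - 5)/45 + 88*log(t + 4)/45 - 162*log(t + 5)/55 + C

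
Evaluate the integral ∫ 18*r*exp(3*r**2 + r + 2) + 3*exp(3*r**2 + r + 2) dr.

Let u = 3*r**2 + r + 2, so du = (6*r + 1) dr.
Rewriting, the integral becomes 3·∫ e^u du = 3·e^u.
Substituting back, u = 3*r**2 + r + 2.

3*exp(3*r**2 + r + 2) + C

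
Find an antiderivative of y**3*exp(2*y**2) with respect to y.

(2*y**2 - 1)*exp(2*y**2)/8 + C

Let u = y², du = 2y dy; rewrite as (1/2)∫ u^1·exp(2u) du.
Now integrate by parts 1 time.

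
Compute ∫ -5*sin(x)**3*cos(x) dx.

Let u = sin(x), so du = (cos(x)) dx.
Rewriting, the integral becomes -5·∫ u^3 du = -5·u^4/4.
Substituting back, u = sin(x).

-5*sin(x)**4/4 + C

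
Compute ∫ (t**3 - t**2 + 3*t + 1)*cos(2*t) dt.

t**3*sin(2*t)/2 - t**2*sin(2*t)/2 + 3*t**2*cos(2*t)/4 + 3*t*sin(2*t)/4 - t*cos(2*t)/2 + 3*sin(2*t)/4 + 3*cos(2*t)/8 + C

Use integration by parts with u = t**3 - t**2 + 3*t + 1, dv = cos(2*t) dt, so v = sin(2*t)/2.
Apply parts 3 times (tabular method): alternate signs, differentiate u down to 0, integrate dv up.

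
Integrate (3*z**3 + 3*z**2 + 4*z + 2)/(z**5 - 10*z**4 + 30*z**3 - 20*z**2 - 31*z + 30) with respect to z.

59*log(z - 5)/18 - 61*log(z - 3)/8 + 46*log(z - 2)/9 - 3*log(z - 1)/4 - log(z + 1)/72 + C

Factor the denominator: (z - 5)*(z - 3)*(z - 2)*(z - 1)*(z + 1).
Partial-fraction decomposition: -1/(72*(z + 1)) - 3/(4*(z - 1)) + 46/(9*(z - 2)) - 61/(8*(z - 3)) + 59/(18*(z - 5)).
Integrate each term: A/(z−a) contributes A·log|z−a|.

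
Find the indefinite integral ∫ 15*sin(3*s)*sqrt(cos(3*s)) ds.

-10*cos(3*s)**(3/2)/3 + C

Let u = cos(3*s), so du = (-3*sin(3*s)) ds.
Rewriting, the integral becomes -5·∫ √u du = -5·(2/3)u^(3/2).
Substituting back, u = cos(3*s).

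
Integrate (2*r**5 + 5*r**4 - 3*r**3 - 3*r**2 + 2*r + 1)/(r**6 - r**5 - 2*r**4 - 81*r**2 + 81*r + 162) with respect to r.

395*log(r - 3)/216 - 113*log(r - 2)/195 + log(r + 1)/120 + 4*log(r + 3)/135 + 139*log(r**2 + 9)/390 + 3241*atan(r/3)/3510 + C

Factor the denominator: (r - 3)*(r - 2)*(r + 1)*(r + 3)*(r**2 + 9).
Partial-fraction decomposition: (834*r + 3241)/(1170*(r**2 + 9)) + 4/(135*(r + 3)) + 1/(120*(r + 1)) - 113/(195*(r - 2)) + 395/(216*(r - 3)).
Integrate each term; A/(r−a) gives A·log|r−a|; the (Br+D)/(r²+p²) term gives a log and an atan.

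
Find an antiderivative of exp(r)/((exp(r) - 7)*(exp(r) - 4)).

Let u = e^r, du = e^r dr.
The integral becomes ∫ du/((u-7)(u-4)); decompose into partial fractions.

log(exp(r) - 7)/3 - log(exp(r) - 4)/3 + C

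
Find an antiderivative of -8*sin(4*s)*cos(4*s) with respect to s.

cos(4*s)**2 + C

Let u = cos(4*s), so du = (-4*sin(4*s)) ds.
Rewriting, the integral becomes 2·∫ u^1 du = 2·u^2/2.
Substituting back, u = cos(4*s).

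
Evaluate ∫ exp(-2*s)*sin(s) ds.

Let I denote the integral. Integrate by parts with u = sin(s), dv = exp(-2*s) ds, so v = -exp(-2*s)/2: I = -exp(-2*s)*sin(s)/2 + (1/2)·∫ exp(-2*s)*cos(s) ds.
Apply parts again with u = cos(s), dv = exp(-2*s) ds: ∫ exp(-2*s)*cos(s) ds = -exp(-2*s)*cos(s)/2 − (1/2)·I. Substituting back brings back I: I = -exp(-2*s)*sin(s)/2 - exp(-2*s)*cos(s)/4 − (1/4)·I.
Solving for I: (1 + 1/4)·I equals the remaining terms, so I = (4/5)·(-exp(-2*s)*sin(s)/2 - exp(-2*s)*cos(s)/4).

-2*exp(-2*s)*sin(s)/5 - exp(-2*s)*cos(s)/5 + C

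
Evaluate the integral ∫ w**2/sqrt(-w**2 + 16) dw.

-w*sqrt(-w**2 + 16)/2 + 8*asin(w/4) + C

Substitute w = 4·sin(θ), so dw = 4·cos(θ) dθ and the radical becomes sqrt(-w**2 + 16) = 4·cos(θ) by the Pythagorean identity.
Integrate the resulting trig expression in θ, then back-substitute θ = asin(w/4), sin(θ) = w/4, cos(θ) = sqrt(-w**2 + 16)/4 (absorbing any constant into C).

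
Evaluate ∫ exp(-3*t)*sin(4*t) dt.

-3*exp(-3*t)*sin(4*t)/25 - 4*exp(-3*t)*cos(4*t)/25 + C

Let I denote the integral. Integrate by parts with u = sin(4*t), dv = exp(-3*t) dt, so v = -exp(-3*t)/3: I = -exp(-3*t)*sin(4*t)/3 + (4/3)·∫ exp(-3*t)*cos(4*t) dt.
Apply parts again with u = cos(4*t), dv = exp(-3*t) dt: ∫ exp(-3*t)*cos(4*t) dt = -exp(-3*t)*cos(4*t)/3 − (4/3)·I. Substituting back brings back I: I = -exp(-3*t)*sin(4*t)/3 - 4*exp(-3*t)*cos(4*t)/9 − (16/9)·I.
Solving for I: (1 + 16/9)·I equals the remaining terms, so I = (9/25)·(-exp(-3*t)*sin(4*t)/3 - 4*exp(-3*t)*cos(4*t)/9).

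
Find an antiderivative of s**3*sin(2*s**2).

-s**2*cos(2*s**2)/4 + sin(2*s**2)/8 + C

Let u = s², du = 2s ds; rewrite as (1/2)∫ u^1·sin(2u) du.
Now integrate by parts 1 time.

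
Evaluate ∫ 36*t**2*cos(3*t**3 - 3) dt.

Let u = 3*t**3 - 3, so du = (9*t**2) dt.
Rewriting, the integral becomes 4·∫ cos(u) du = 4·sin(u).
Substituting back, u = 3*t**3 - 3.

4*sin(3*t**3 - 3) + C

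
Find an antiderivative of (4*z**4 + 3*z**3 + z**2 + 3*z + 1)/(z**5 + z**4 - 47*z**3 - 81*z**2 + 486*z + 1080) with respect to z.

5887*log(z - 6)/1782 - 415*log(z - 4)/294 - 13042*log(z + 3)/3969 + 178*log(z + 5)/33 - 122/(63*z + 189) + C

Factor the denominator: (z - 6)*(z - 4)*(z + 3)**2*(z + 5).
Partial-fraction decomposition: 178/(33*(z + 5)) - 13042/(3969*(z + 3)) + 122/(63*(z + 3)**2) - 415/(294*(z - 4)) + 5887/(1782*(z - 6)).
Integrate each term; A/(z−a) gives A·log|z−a|; A/(z−a)² gives −A/(z−a).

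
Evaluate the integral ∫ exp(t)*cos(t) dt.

Let I denote the integral. Integrate by parts with u = cos(t), dv = exp(t) dt, so v = exp(t): I = exp(t)*cos(t) + ∫ exp(t)*sin(t) dt.
Apply parts again with u = sin(t), dv = exp(t) dt: ∫ exp(t)*sin(t) dt = exp(t)*sin(t) − I. Substituting back brings back I: I = exp(t)*sin(t) + exp(t)*cos(t) − I.
Solving for I: (1 + 1)·I equals the remaining terms, so I = (1/2)·(exp(t)*sin(t) + exp(t)*cos(t)).

exp(t)*sin(t)/2 + exp(t)*cos(t)/2 + C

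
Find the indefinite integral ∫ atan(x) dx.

x*atan(x) - log(x**2 + 1)/2 + C

Use integration by parts with u = arctan(x), dv = dx.
Then du = 1/(x**2 + 1) dx.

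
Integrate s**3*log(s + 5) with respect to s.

s**4*log(s + 5)/4 - s**4/16 + 5*s**3/12 - 25*s**2/8 + 125*s/4 - 625*log(s + 5)/4 + C

Use integration by parts with u = log(s + 5), dv = s**3 ds.
Then du = 1/(s + 5) ds and v = s**4/4.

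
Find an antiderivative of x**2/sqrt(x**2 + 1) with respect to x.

Substitute x = tan(θ), so dx = sec(θ)^2 dθ and the radical becomes sqrt(x**2 + 1) = sec(θ) by the Pythagorean identity.
Integrate the resulting trig expression in θ, then back-substitute tan(θ) = x, sec(θ) = sqrt(x**2 + 1) (absorbing any constant into C).

x*sqrt(x**2 + 1)/2 - log(x + sqrt(x**2 + 1))/2 + C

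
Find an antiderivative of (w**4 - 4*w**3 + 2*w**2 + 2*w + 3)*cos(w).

Use integration by parts with u = w**4 - 4*w**3 + 2*w**2 + 2*w + 3, dv = cos(w) dw, so v = sin(w).
Apply parts 4 times (tabular method): alternate signs, differentiate u down to 0, integrate dv up.

w**4*sin(w) - 4*w**3*sin(w) + 4*w**3*cos(w) - 10*w**2*sin(w) - 12*w**2*cos(w) + 26*w*sin(w) - 20*w*cos(w) + 23*sin(w) + 26*cos(w) + C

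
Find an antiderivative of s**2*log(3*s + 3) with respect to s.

s**3*log(3*s + 3)/3 - s**3/9 + s**2/6 - s/3 + log(s + 1)/3 + C

Use integration by parts with u = log(3*s + 3), dv = s**2 ds.
Then du = 3/(3*s + 3) ds and v = s**3/3.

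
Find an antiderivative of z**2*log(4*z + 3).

Use integration by parts with u = log(4*z + 3), dv = z**2 dz.
Then du = 4/(4*z + 3) dz and v = z**3/3.

z**3*log(4*z + 3)/3 - z**3/9 + z**2/8 - 3*z/16 + 9*log(4*z + 3)/64 + C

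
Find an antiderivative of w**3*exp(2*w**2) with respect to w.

(2*w**2 - 1)*exp(2*w**2)/8 + C

Let u = w², du = 2w dw; rewrite as (1/2)∫ u^1·exp(2u) du.
Now integrate by parts 1 time.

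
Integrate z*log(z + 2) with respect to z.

z**2*log(z + 2)/2 - z**2/4 + z - 2*log(z + 2) + C

Use integration by parts with u = log(z + 2), dv = z dz.
Then du = 1/(z + 2) dz and v = z**2/2.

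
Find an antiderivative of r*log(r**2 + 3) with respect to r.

Let u = r**2 + 3, so du = (2*r) dr.
The integral becomes (1/2)·∫ log(u) du; integrate by parts with u′=log(u), dv′=du.

r**2*log(r**2 + 3)/2 - r**2/2 + 3*log(r**2 + 3)/2 + C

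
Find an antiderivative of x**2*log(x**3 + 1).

Let u = x**3 + 1, so du = (3*x**2) dx.
The integral becomes (1/3)·∫ log(u) du; integrate by parts with u′=log(u), dv′=du.

x**3*log(x**3 + 1)/3 - x**3/3 + log(x**3 + 1)/3 + C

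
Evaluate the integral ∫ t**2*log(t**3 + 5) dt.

Let u = t**3 + 5, so du = (3*t**2) dt.
The integral becomes (1/3)·∫ log(u) du; integrate by parts with u′=log(u), dv′=du.

t**3*log(t**3 + 5)/3 - t**3/3 + 5*log(t**3 + 5)/3 + C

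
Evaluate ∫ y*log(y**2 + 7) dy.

Let u = y**2 + 7, so du = (2*y) dy.
The integral becomes (1/2)·∫ log(u) du; integrate by parts with u′=log(u), dv′=du.

y**2*log(y**2 + 7)/2 - y**2/2 + 7*log(y**2 + 7)/2 + C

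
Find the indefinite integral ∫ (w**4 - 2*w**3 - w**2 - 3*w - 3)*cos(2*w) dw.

w**4*sin(2*w)/2 - w**3*sin(2*w) + w**3*cos(2*w) - 2*w**2*sin(2*w) - 3*w**2*cos(2*w)/2 - 2*w*cos(2*w) - sin(2*w)/2 + C

Use integration by parts with u = w**4 - 2*w**3 - w**2 - 3*w - 3, dv = cos(2*w) dw, so v = sin(2*w)/2.
Apply parts 4 times (tabular method): alternate signs, differentiate u down to 0, integrate dv up.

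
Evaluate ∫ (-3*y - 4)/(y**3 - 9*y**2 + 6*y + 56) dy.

-25*log(y - 7)/27 + 8*log(y - 4)/9 + log(y + 2)/27 + C

Factor the denominator: (y - 7)*(y - 4)*(y + 2).
Partial-fraction decomposition: 1/(27*(y + 2)) + 8/(9*(y - 4)) - 25/(27*(y - 7)).
Integrate each term: A/(y−a) contributes A·log|y−a|.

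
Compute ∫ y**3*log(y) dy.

Use integration by parts with u = log(y), dv = y**3 dy.
Then du = 1/y dy and v = y**4/4.

y**4*log(y)/4 - y**4/16 + C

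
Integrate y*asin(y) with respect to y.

Use integration by parts with u = arcsin(y), dv = y dy.
Then du = 1/sqrt(-y**2 + 1) dy.

y**2*asin(y)/2 + y*sqrt(-y**2 + 1)/4 - asin(y)/4 + C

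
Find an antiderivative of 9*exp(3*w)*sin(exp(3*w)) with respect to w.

-3*cos(exp(3*w)) + C

Let u = exp(3*w), so du = (3*exp(3*w)) dw.
Rewriting, the integral becomes 3·∫ sin(u) du = 3·-cos(u).
Substituting back, u = exp(3*w).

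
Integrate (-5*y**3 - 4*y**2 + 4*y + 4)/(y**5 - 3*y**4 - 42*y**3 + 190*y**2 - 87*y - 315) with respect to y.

Factor the denominator: (y - 5)*(y - 3)**2*(y + 1)*(y + 7).
Partial-fraction decomposition: 299/(1440*(y + 7)) - 1/(576*(y + 1)) + 713/(320*(y - 3)) + 31/(16*(y - 3)**2) - 701/(288*(y - 5)).
Integrate each term; A/(y−a) gives A·log|y−a|; A/(y−a)² gives −A/(y−a).

-701*log(y - 5)/288 + 713*log(y - 3)/320 - log(y + 1)/576 + 299*log(y + 7)/1440 - 31/(16*y - 48) + C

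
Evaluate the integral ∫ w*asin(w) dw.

Use integration by parts with u = arcsin(w), dv = w dw.
Then du = 1/sqrt(-w**2 + 1) dw.

w**2*asin(w)/2 + w*sqrt(-w**2 + 1)/4 - asin(w)/4 + C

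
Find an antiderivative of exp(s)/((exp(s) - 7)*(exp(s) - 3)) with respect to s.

Let u = e^s, du = e^s ds.
The integral becomes ∫ du/((u-7)(u-3)); decompose into partial fractions.

log(exp(s) - 7)/4 - log(exp(s) - 3)/4 + C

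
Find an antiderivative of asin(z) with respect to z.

z*asin(z) + sqrt(-z**2 + 1) + C

Use integration by parts with u = arcsin(z), dv = dz.
Then du = 1/sqrt(-z**2 + 1) dz.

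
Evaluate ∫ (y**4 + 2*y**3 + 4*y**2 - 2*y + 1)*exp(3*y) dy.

Use integration by parts with u = y**4 + 2*y**3 + 4*y**2 - 2*y + 1, dv = exp(3*y) dy, so v = exp(3*y)/3.
Apply parts 4 times (tabular method): alternate signs, differentiate u down to 0, integrate dv up.

(27*y**4 + 18*y**3 + 90*y**2 - 114*y + 65)*exp(3*y)/81 + C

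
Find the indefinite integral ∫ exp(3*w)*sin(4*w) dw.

Let I denote the integral. Integrate by parts with u = sin(4*w), dv = exp(3*w) dw, so v = exp(3*w)/3: I = exp(3*w)*sin(4*w)/3 − (4/3)·∫ exp(3*w)*cos(4*w) dw.
Apply parts again with u = cos(4*w), dv = exp(3*w) dw: ∫ exp(3*w)*cos(4*w) dw = exp(3*w)*cos(4*w)/3 + (4/3)·I. Substituting back brings back I: I = exp(3*w)*sin(4*w)/3 - 4*exp(3*w)*cos(4*w)/9 − (16/9)·I.
Solving for I: (1 + 16/9)·I equals the remaining terms, so I = (9/25)·(exp(3*w)*sin(4*w)/3 - 4*exp(3*w)*cos(4*w)/9).

3*exp(3*w)*sin(4*w)/25 - 4*exp(3*w)*cos(4*w)/25 + C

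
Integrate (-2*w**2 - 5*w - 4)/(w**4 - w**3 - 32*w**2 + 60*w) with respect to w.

-log(w)/15 - 79*log(w - 5)/165 + 11*log(w - 2)/24 + 23*log(w + 6)/264 + C

Factor the denominator: w*(w - 5)*(w - 2)*(w + 6).
Partial-fraction decomposition: 23/(264*(w + 6)) + 11/(24*(w - 2)) - 79/(165*(w - 5)) - 1/(15*w).
Integrate each term: A/(w−a) contributes A·log|w−a|.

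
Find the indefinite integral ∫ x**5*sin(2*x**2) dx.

Let u = x², du = 2x dx; rewrite as (1/2)∫ u^2·sin(2u) du.
Now integrate by parts 2 times.

-x**4*cos(2*x**2)/4 + x**2*sin(2*x**2)/4 + cos(2*x**2)/8 + C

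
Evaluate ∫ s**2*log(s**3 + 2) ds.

Let u = s**3 + 2, so du = (3*s**2) ds.
The integral becomes (1/3)·∫ log(u) du; integrate by parts with u′=log(u), dv′=du.

s**3*log(s**3 + 2)/3 - s**3/3 + 2*log(s**3 + 2)/3 + C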